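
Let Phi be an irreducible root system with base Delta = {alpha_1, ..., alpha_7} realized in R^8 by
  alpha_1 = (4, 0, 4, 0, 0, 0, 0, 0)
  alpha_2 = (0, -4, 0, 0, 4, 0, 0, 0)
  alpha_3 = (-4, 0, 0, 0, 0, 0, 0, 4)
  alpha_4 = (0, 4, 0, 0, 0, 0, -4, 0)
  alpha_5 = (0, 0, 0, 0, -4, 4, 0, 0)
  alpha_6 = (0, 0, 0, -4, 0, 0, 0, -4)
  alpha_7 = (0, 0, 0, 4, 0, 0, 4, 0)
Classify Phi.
A_7 (sl(8))

Compute the Cartan integers a_ij = 2(alpha_i, alpha_j)/(alpha_j, alpha_j); the resulting 7x7 Cartan matrix is
[[2, 0, -1, 0, 0, 0, 0], [0, 2, 0, -1, -1, 0, 0], [-1, 0, 2, 0, 0, -1, 0], [0, -1, 0, 2, 0, 0, -1], [0, -1, 0, 0, 2, 0, 0], [0, 0, -1, 0, 0, 2, -1], [0, 0, 0, -1, 0, -1, 2]].
All simple roots have the same length, so the diagram is simply laced. The associated Dynkin diagram is a chain of 7 nodes with single edges (A_7), so the type is A_7 (the algebra sl(8)).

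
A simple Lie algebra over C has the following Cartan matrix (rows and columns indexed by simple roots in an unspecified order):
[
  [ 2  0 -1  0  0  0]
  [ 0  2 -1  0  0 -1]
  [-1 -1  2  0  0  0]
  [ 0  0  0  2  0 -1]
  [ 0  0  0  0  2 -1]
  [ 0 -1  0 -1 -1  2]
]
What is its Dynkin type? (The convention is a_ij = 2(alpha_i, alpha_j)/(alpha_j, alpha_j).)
D_6

The matrix has rank 6 with 2's on the diagonal. Reading the off-diagonal entries as Dynkin edges (a single edge where a_ij = a_ji = -1; a double or triple edge where a_ij * a_ji = 2 or 3), the diagram is a chain of 4 nodes with a fork of two nodes at one end (D_6). One simple-root ordering that puts it in standard form is (alpha_1, alpha_3, alpha_2, alpha_6, alpha_4, alpha_5). So the algebra is type D_6, i.e. so(12).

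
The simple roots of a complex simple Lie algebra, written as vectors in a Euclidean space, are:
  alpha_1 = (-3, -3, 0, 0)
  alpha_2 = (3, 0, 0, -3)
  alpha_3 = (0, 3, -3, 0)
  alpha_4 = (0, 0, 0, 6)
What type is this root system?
C4

Compute the Cartan integers a_ij = 2(alpha_i, alpha_j)/(alpha_j, alpha_j); the resulting 4x4 Cartan matrix is
[[2, -1, -1, 0], [-1, 2, 0, -1], [-1, 0, 2, 0], [0, -2, 0, 2]].
The roots have two lengths (squared-length ratio 2:1); the short ones are alpha_{1,2,3}. The associated Dynkin diagram is a chain of 4 nodes with a double edge at one end; the terminal node there is the unique long simple root (C_4), so the type is C_4 (the algebra sp(8)).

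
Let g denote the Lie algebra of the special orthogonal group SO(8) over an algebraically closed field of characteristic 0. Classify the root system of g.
D_4

This is so(8) with 8 even, which has dimension 8(8-1)/2 = 28 and rank 8/2 = 4. In the classification of classical Lie algebras, the orthogonal algebra so(2n) in an even number of variables has type D_n; here n = 4, so the Dynkin diagram is a chain of 2 nodes with a fork of two nodes at one end (D_4). Hence the type is D_4.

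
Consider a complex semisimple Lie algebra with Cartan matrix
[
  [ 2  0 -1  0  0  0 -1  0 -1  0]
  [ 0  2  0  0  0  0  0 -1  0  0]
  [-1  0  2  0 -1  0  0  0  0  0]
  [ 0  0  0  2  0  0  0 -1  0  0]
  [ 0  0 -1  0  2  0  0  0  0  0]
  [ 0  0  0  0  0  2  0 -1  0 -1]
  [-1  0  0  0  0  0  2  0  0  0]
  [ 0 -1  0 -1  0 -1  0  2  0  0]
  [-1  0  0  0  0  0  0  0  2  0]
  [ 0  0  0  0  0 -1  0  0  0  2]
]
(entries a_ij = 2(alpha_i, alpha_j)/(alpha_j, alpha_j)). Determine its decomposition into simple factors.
The diagram associated to this matrix has two connected components: the simple roots {alpha_2, alpha_4, alpha_6, alpha_8, alpha_10} form a chain of 3 nodes with a fork of two nodes at one end (D_5), and {alpha_1, alpha_3, alpha_5, alpha_7, alpha_9} form a chain of 3 nodes with a fork of two nodes at one end (D_5). A semisimple Lie algebra decomposes uniquely as the direct sum of simple ideals, one per connected component of its Dynkin diagram, so g ≅ D_5 ⊕ D_5 (dimension 45 + 45 = 90).

D5 + D5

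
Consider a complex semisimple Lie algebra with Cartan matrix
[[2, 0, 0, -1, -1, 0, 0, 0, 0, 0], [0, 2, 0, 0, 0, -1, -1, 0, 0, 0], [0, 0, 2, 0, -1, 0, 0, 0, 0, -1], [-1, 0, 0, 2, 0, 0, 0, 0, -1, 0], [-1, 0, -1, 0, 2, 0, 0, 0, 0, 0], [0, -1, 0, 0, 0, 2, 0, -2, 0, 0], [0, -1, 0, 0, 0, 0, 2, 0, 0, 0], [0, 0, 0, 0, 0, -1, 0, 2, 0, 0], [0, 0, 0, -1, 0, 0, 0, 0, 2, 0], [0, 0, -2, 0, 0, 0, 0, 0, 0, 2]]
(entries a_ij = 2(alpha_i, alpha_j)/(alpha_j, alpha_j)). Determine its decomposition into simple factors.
B_4 (so(9)) ⊕ C_6 (sp(12))

The diagram associated to this matrix has two connected components: the simple roots {alpha_2, alpha_6, alpha_7, alpha_8} form a chain of 4 nodes with a double edge at one end; the terminal node there is the unique short simple root (B_4), and {alpha_1, alpha_3, alpha_4, alpha_5, alpha_9, alpha_10} form a chain of 6 nodes with a double edge at one end; the terminal node there is the unique long simple root (C_6). A semisimple Lie algebra decomposes uniquely as the direct sum of simple ideals, one per connected component of its Dynkin diagram, so g ≅ B_4 ⊕ C_6 (dimension 36 + 78 = 114).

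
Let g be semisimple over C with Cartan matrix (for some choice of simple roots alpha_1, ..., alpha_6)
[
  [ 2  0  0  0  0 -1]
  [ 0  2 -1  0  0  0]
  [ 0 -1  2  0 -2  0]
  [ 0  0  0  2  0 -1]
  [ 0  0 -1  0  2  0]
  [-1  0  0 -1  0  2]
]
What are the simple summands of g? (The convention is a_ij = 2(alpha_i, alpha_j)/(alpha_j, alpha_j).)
A_3 + B_3

The diagram associated to this matrix has two connected components: the simple roots {alpha_1, alpha_4, alpha_6} form a chain of 3 nodes with single edges (A_3), and {alpha_2, alpha_3, alpha_5} form a chain of 3 nodes with a double edge at one end; the terminal node there is the unique short simple root (B_3). A semisimple Lie algebra decomposes uniquely as the direct sum of simple ideals, one per connected component of its Dynkin diagram, so g ≅ A_3 ⊕ B_3 (dimension 15 + 21 = 36).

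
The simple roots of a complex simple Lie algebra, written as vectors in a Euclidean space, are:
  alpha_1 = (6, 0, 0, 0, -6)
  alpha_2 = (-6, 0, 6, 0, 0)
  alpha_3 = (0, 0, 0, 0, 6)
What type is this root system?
type B_3

Compute the Cartan integers a_ij = 2(alpha_i, alpha_j)/(alpha_j, alpha_j); the resulting 3x3 Cartan matrix is
[[2, -1, -2], [-1, 2, 0], [-1, 0, 2]].
The roots have two lengths (squared-length ratio 2:1); the short ones are alpha_{3}. The associated Dynkin diagram is a chain of 3 nodes with a double edge at one end; the terminal node there is the unique short simple root (B_3), so the type is B_3 (the algebra so(7)).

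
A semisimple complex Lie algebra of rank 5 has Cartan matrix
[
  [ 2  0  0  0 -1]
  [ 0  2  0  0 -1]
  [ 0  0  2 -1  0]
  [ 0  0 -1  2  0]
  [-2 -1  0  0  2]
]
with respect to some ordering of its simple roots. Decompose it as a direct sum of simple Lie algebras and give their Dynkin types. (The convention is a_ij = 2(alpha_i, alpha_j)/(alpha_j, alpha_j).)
A_2 + B_3

The diagram associated to this matrix has two connected components: the simple roots {alpha_3, alpha_4} form a chain of 2 nodes with single edges (A_2), and {alpha_1, alpha_2, alpha_5} form a chain of 3 nodes with a double edge at one end; the terminal node there is the unique short simple root (B_3). A semisimple Lie algebra decomposes uniquely as the direct sum of simple ideals, one per connected component of its Dynkin diagram, so g ≅ A_2 ⊕ B_3 (dimension 8 + 21 = 29).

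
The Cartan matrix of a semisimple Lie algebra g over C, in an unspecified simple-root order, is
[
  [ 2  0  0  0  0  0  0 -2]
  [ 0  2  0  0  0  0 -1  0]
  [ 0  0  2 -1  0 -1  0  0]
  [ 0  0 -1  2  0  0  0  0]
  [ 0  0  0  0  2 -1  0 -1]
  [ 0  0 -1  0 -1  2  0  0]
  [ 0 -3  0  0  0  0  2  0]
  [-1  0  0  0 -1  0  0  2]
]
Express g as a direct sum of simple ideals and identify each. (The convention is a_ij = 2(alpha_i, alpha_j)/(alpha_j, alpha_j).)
C6 + G2

The diagram associated to this matrix has two connected components: the simple roots {alpha_1, alpha_3, alpha_4, alpha_5, alpha_6, alpha_8} form a chain of 6 nodes with a double edge at one end; the terminal node there is the unique long simple root (C_6), and {alpha_2, alpha_7} form two nodes joined by a triple edge (G_2). A semisimple Lie algebra decomposes uniquely as the direct sum of simple ideals, one per connected component of its Dynkin diagram, so g ≅ C_6 ⊕ G_2 (dimension 78 + 14 = 92).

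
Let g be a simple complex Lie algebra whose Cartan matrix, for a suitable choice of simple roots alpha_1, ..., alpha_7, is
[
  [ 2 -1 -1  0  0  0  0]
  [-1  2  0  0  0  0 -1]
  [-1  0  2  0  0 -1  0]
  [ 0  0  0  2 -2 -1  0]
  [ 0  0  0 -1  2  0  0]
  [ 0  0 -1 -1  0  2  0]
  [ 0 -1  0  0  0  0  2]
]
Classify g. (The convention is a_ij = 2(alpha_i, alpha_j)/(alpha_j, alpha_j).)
The matrix has rank 7 with 2's on the diagonal. Reading the off-diagonal entries as Dynkin edges (a single edge where a_ij = a_ji = -1; a double or triple edge where a_ij * a_ji = 2 or 3), the diagram is a chain of 7 nodes with a double edge at one end; the terminal node there is the unique short simple root (B_7). One simple-root ordering that puts it in standard form is (alpha_7, alpha_2, alpha_1, alpha_3, alpha_6, alpha_4, alpha_5). So the algebra is type B_7, i.e. so(15).

type B_7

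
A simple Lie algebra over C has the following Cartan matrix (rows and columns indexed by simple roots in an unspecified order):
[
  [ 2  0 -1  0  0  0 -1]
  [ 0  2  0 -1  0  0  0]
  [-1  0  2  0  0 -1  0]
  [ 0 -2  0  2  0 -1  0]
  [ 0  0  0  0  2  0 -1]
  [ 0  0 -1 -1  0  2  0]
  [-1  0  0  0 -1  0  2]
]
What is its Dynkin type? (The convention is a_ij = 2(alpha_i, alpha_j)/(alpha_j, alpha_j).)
The matrix has rank 7 with 2's on the diagonal. Reading the off-diagonal entries as Dynkin edges (a single edge where a_ij = a_ji = -1; a double or triple edge where a_ij * a_ji = 2 or 3), the diagram is a chain of 7 nodes with a double edge at one end; the terminal node there is the unique short simple root (B_7). One simple-root ordering that puts it in standard form is (alpha_5, alpha_7, alpha_1, alpha_3, alpha_6, alpha_4, alpha_2). So the algebra is type B_7, i.e. so(15).

B7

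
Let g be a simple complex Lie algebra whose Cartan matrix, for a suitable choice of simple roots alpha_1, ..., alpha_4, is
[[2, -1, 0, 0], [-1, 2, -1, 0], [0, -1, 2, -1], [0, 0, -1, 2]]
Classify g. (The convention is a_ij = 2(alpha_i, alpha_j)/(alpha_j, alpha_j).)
A4

The matrix has rank 4 with 2's on the diagonal. Reading the off-diagonal entries as Dynkin edges (a single edge where a_ij = a_ji = -1; a double or triple edge where a_ij * a_ji = 2 or 3), the diagram is a chain of 4 nodes with single edges (A_4). One simple-root ordering that puts it in standard form is (alpha_4, alpha_3, alpha_2, alpha_1). So the algebra is type A_4, i.e. sl(5).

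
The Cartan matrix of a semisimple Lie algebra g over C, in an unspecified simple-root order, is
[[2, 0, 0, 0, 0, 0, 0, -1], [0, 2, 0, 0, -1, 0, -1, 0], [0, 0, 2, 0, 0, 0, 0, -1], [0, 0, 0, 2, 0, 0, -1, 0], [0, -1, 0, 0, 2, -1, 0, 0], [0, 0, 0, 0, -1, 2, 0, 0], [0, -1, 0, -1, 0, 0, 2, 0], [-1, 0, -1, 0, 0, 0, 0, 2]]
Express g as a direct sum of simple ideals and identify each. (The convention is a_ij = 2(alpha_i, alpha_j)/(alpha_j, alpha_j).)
The diagram associated to this matrix has two connected components: the simple roots {alpha_1, alpha_3, alpha_8} form a chain of 3 nodes with single edges (A_3), and {alpha_2, alpha_4, alpha_5, alpha_6, alpha_7} form a chain of 5 nodes with single edges (A_5). A semisimple Lie algebra decomposes uniquely as the direct sum of simple ideals, one per connected component of its Dynkin diagram, so g ≅ A_3 ⊕ A_5 (dimension 15 + 35 = 50).

A_3 (sl(4)) ⊕ A_5 (sl(6))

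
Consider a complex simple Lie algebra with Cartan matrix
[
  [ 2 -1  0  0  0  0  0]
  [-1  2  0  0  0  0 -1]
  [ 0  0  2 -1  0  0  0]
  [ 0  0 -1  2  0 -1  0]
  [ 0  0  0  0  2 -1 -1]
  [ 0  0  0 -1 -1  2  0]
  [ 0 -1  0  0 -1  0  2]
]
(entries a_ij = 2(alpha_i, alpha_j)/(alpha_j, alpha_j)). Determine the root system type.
type A_7

The matrix has rank 7 with 2's on the diagonal. Reading the off-diagonal entries as Dynkin edges (a single edge where a_ij = a_ji = -1; a double or triple edge where a_ij * a_ji = 2 or 3), the diagram is a chain of 7 nodes with single edges (A_7). One simple-root ordering that puts it in standard form is (alpha_1, alpha_2, alpha_7, alpha_5, alpha_6, alpha_4, alpha_3). So the algebra is type A_7, i.e. sl(8).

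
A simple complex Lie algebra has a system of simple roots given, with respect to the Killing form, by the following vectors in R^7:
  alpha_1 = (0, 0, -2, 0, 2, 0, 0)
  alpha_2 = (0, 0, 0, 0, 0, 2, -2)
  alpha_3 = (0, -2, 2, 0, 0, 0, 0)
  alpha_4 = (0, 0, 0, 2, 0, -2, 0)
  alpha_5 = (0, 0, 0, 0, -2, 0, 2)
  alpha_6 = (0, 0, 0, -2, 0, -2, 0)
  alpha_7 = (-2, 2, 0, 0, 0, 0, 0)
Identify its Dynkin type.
Compute the Cartan integers a_ij = 2(alpha_i, alpha_j)/(alpha_j, alpha_j); the resulting 7x7 Cartan matrix is
[[2, 0, -1, 0, -1, 0, 0], [0, 2, 0, -1, -1, -1, 0], [-1, 0, 2, 0, 0, 0, -1], [0, -1, 0, 2, 0, 0, 0], [-1, -1, 0, 0, 2, 0, 0], [0, -1, 0, 0, 0, 2, 0], [0, 0, -1, 0, 0, 0, 2]].
All simple roots have the same length, so the diagram is simply laced. The associated Dynkin diagram is a chain of 5 nodes with a fork of two nodes at one end (D_7), so the type is D_7 (the algebra so(14)).

D_7 (so(14))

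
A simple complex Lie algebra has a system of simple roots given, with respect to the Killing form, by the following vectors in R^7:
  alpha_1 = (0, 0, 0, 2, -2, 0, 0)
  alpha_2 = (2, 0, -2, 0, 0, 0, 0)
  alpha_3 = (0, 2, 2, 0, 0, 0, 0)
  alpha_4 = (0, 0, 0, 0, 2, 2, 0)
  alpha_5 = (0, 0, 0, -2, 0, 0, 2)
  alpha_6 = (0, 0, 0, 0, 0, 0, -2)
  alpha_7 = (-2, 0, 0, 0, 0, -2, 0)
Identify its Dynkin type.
Compute the Cartan integers a_ij = 2(alpha_i, alpha_j)/(alpha_j, alpha_j); the resulting 7x7 Cartan matrix is
[[2, 0, 0, -1, -1, 0, 0], [0, 2, -1, 0, 0, 0, -1], [0, -1, 2, 0, 0, 0, 0], [-1, 0, 0, 2, 0, 0, -1], [-1, 0, 0, 0, 2, -2, 0], [0, 0, 0, 0, -1, 2, 0], [0, -1, 0, -1, 0, 0, 2]].
The roots have two lengths (squared-length ratio 2:1); the short ones are alpha_{6}. The associated Dynkin diagram is a chain of 7 nodes with a double edge at one end; the terminal node there is the unique short simple root (B_7), so the type is B_7 (the algebra so(15)).

B_7 (so(15))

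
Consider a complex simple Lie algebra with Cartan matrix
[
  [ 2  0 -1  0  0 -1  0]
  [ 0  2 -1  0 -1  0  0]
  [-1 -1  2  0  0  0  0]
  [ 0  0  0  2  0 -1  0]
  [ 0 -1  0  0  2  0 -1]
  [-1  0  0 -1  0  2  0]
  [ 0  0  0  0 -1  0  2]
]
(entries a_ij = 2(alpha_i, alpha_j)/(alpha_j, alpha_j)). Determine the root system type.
type A_7

The matrix has rank 7 with 2's on the diagonal. Reading the off-diagonal entries as Dynkin edges (a single edge where a_ij = a_ji = -1; a double or triple edge where a_ij * a_ji = 2 or 3), the diagram is a chain of 7 nodes with single edges (A_7). One simple-root ordering that puts it in standard form is (alpha_7, alpha_5, alpha_2, alpha_3, alpha_1, alpha_6, alpha_4). So the algebra is type A_7, i.e. sl(8).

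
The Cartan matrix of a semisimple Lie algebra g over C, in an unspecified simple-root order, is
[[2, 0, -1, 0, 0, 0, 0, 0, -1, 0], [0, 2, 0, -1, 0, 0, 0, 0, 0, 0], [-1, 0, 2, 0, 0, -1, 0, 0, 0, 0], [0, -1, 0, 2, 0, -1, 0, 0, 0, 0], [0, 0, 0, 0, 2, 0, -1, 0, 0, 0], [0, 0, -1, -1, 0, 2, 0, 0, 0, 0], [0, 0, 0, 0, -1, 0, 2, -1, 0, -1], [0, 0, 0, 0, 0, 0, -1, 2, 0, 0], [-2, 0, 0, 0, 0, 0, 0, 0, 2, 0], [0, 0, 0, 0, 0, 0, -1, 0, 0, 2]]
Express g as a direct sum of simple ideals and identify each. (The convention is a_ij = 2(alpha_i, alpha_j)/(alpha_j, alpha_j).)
The diagram associated to this matrix has two connected components: the simple roots {alpha_1, alpha_2, alpha_3, alpha_4, alpha_6, alpha_9} form a chain of 6 nodes with a double edge at one end; the terminal node there is the unique long simple root (C_6), and {alpha_5, alpha_7, alpha_8, alpha_10} form a chain of 2 nodes with a fork of two nodes at one end (D_4). A semisimple Lie algebra decomposes uniquely as the direct sum of simple ideals, one per connected component of its Dynkin diagram, so g ≅ C_6 ⊕ D_4 (dimension 78 + 28 = 106).

C_6 + D_4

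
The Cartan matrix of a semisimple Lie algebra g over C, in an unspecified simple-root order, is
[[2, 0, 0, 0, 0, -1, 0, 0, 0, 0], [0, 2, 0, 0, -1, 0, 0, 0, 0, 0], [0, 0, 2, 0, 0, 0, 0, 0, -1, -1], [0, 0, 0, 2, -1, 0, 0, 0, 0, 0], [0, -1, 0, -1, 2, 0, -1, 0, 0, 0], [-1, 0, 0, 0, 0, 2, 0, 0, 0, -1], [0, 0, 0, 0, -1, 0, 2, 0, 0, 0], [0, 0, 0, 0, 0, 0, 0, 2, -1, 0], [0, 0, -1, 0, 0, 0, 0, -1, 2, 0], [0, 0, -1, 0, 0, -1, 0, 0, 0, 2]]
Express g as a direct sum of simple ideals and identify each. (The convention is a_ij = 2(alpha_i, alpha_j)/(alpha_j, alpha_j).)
A6 + D4

The diagram associated to this matrix has two connected components: the simple roots {alpha_1, alpha_3, alpha_6, alpha_8, alpha_9, alpha_10} form a chain of 6 nodes with single edges (A_6), and {alpha_2, alpha_4, alpha_5, alpha_7} form a chain of 2 nodes with a fork of two nodes at one end (D_4). A semisimple Lie algebra decomposes uniquely as the direct sum of simple ideals, one per connected component of its Dynkin diagram, so g ≅ A_6 ⊕ D_4 (dimension 48 + 28 = 76).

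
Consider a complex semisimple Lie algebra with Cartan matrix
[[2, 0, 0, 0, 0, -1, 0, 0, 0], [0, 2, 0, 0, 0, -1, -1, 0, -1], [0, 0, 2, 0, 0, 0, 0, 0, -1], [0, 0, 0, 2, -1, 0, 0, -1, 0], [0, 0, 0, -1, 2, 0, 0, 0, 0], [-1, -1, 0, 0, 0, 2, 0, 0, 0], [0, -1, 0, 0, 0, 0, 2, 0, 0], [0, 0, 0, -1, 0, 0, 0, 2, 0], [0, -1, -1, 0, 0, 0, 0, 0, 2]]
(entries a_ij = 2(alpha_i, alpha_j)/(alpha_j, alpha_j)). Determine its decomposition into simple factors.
A_3 + E_6

The diagram associated to this matrix has two connected components: the simple roots {alpha_4, alpha_5, alpha_8} form a chain of 3 nodes with single edges (A_3), and {alpha_1, alpha_2, alpha_3, alpha_6, alpha_7, alpha_9} form a chain of 5 nodes with one extra node attached to the third node from one end (E_6). A semisimple Lie algebra decomposes uniquely as the direct sum of simple ideals, one per connected component of its Dynkin diagram, so g ≅ A_3 ⊕ E_6 (dimension 15 + 78 = 93).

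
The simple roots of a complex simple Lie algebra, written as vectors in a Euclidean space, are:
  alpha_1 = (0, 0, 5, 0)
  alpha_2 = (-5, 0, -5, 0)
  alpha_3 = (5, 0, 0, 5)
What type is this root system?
Compute the Cartan integers a_ij = 2(alpha_i, alpha_j)/(alpha_j, alpha_j); the resulting 3x3 Cartan matrix is
[[2, -1, 0], [-2, 2, -1], [0, -1, 2]].
The roots have two lengths (squared-length ratio 2:1); the short ones are alpha_{1}. The associated Dynkin diagram is a chain of 3 nodes with a double edge at one end; the terminal node there is the unique short simple root (B_3), so the type is B_3 (the algebra so(7)).

B3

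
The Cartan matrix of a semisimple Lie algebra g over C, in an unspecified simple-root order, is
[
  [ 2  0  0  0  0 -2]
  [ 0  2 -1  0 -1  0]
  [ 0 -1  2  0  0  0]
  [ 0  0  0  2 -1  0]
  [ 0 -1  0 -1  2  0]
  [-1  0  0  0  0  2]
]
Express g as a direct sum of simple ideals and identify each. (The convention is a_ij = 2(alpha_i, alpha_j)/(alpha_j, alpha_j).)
The diagram associated to this matrix has two connected components: the simple roots {alpha_2, alpha_3, alpha_4, alpha_5} form a chain of 4 nodes with single edges (A_4), and {alpha_1, alpha_6} form a chain of 2 nodes with a double edge at one end; the terminal node there is the unique short simple root (B_2). A semisimple Lie algebra decomposes uniquely as the direct sum of simple ideals, one per connected component of its Dynkin diagram, so g ≅ A_4 ⊕ B_2 (dimension 24 + 10 = 34).

A_4 (sl(5)) + B_2 (so(5))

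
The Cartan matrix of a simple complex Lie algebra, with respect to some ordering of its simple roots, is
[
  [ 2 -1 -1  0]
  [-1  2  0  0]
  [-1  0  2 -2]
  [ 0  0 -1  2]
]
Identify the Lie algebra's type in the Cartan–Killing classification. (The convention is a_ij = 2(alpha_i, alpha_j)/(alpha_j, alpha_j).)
The matrix has rank 4 with 2's on the diagonal. Reading the off-diagonal entries as Dynkin edges (a single edge where a_ij = a_ji = -1; a double or triple edge where a_ij * a_ji = 2 or 3), the diagram is a chain of 4 nodes with a double edge at one end; the terminal node there is the unique short simple root (B_4). One simple-root ordering that puts it in standard form is (alpha_2, alpha_1, alpha_3, alpha_4). So the algebra is type B_4, i.e. so(9).

B_4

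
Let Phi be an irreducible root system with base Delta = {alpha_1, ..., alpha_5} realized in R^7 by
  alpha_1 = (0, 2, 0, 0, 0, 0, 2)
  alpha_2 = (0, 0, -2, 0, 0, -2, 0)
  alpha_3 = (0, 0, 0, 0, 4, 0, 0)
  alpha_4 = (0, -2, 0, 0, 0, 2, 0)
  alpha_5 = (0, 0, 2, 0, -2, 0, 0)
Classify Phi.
Compute the Cartan integers a_ij = 2(alpha_i, alpha_j)/(alpha_j, alpha_j); the resulting 5x5 Cartan matrix is
[[2, 0, 0, -1, 0], [0, 2, 0, -1, -1], [0, 0, 2, 0, -2], [-1, -1, 0, 2, 0], [0, -1, -1, 0, 2]].
The roots have two lengths (squared-length ratio 2:1); the short ones are alpha_{1,2,4,5}. The associated Dynkin diagram is a chain of 5 nodes with a double edge at one end; the terminal node there is the unique long simple root (C_5), so the type is C_5 (the algebra sp(10)).

C_5 (sp(10))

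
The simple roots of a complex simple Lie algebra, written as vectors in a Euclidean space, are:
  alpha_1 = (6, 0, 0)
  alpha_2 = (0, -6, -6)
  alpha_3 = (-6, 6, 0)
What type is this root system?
Compute the Cartan integers a_ij = 2(alpha_i, alpha_j)/(alpha_j, alpha_j); the resulting 3x3 Cartan matrix is
[[2, 0, -1], [0, 2, -1], [-2, -1, 2]].
The roots have two lengths (squared-length ratio 2:1); the short ones are alpha_{1}. The associated Dynkin diagram is a chain of 3 nodes with a double edge at one end; the terminal node there is the unique short simple root (B_3), so the type is B_3 (the algebra so(7)).

B_3 (so(7))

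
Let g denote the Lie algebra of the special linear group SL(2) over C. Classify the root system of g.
A1

This is sl(2), which has dimension 2^2 - 1 = 3 and rank 2 - 1 = 1 (a Cartan subalgebra is the diagonal traceless matrices). In the classification of classical Lie algebras, the special linear algebra sl(n+1) has type A_n; here n = 1, so the Dynkin diagram is a chain of 1 nodes with single edges (A_1). Hence the type is A_1.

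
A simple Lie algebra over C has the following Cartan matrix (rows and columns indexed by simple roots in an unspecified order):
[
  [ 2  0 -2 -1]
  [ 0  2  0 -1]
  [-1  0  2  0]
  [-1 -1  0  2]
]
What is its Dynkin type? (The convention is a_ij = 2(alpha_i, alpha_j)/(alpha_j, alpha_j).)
type B_4

The matrix has rank 4 with 2's on the diagonal. Reading the off-diagonal entries as Dynkin edges (a single edge where a_ij = a_ji = -1; a double or triple edge where a_ij * a_ji = 2 or 3), the diagram is a chain of 4 nodes with a double edge at one end; the terminal node there is the unique short simple root (B_4). One simple-root ordering that puts it in standard form is (alpha_2, alpha_4, alpha_1, alpha_3). So the algebra is type B_4, i.e. so(9).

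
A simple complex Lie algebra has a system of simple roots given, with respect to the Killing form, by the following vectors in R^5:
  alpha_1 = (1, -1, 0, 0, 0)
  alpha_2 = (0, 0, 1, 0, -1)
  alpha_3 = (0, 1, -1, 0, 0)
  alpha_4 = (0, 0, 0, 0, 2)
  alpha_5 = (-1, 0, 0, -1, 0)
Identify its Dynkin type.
Compute the Cartan integers a_ij = 2(alpha_i, alpha_j)/(alpha_j, alpha_j); the resulting 5x5 Cartan matrix is
[[2, 0, -1, 0, -1], [0, 2, -1, -1, 0], [-1, -1, 2, 0, 0], [0, -2, 0, 2, 0], [-1, 0, 0, 0, 2]].
The roots have two lengths (squared-length ratio 2:1); the short ones are alpha_{1,2,3,5}. The associated Dynkin diagram is a chain of 5 nodes with a double edge at one end; the terminal node there is the unique long simple root (C_5), so the type is C_5 (the algebra sp(10)).

type C_5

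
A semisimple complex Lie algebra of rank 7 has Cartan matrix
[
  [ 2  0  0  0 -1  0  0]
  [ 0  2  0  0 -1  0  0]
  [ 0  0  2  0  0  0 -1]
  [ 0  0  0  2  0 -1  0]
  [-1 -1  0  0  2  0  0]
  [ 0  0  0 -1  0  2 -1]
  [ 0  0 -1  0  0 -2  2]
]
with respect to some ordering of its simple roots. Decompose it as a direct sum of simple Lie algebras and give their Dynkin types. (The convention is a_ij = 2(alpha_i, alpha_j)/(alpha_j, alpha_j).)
A3 + F4

The diagram associated to this matrix has two connected components: the simple roots {alpha_1, alpha_2, alpha_5} form a chain of 3 nodes with single edges (A_3), and {alpha_3, alpha_4, alpha_6, alpha_7} form a chain of 4 nodes with a double edge between the middle two (F_4). A semisimple Lie algebra decomposes uniquely as the direct sum of simple ideals, one per connected component of its Dynkin diagram, so g ≅ A_3 ⊕ F_4 (dimension 15 + 52 = 67).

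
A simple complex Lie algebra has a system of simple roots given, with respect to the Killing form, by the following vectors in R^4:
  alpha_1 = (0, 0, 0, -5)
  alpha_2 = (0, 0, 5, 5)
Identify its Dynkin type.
type B_2

Compute the Cartan integers a_ij = 2(alpha_i, alpha_j)/(alpha_j, alpha_j); the resulting 2x2 Cartan matrix is
[[2, -1], [-2, 2]].
The roots have two lengths (squared-length ratio 2:1); the short ones are alpha_{1}. The associated Dynkin diagram is a chain of 2 nodes with a double edge at one end; the terminal node there is the unique short simple root (B_2), so the type is B_2 (the algebra so(5)).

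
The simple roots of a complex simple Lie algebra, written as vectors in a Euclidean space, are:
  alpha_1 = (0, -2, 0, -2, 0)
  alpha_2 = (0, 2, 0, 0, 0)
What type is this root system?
Compute the Cartan integers a_ij = 2(alpha_i, alpha_j)/(alpha_j, alpha_j); the resulting 2x2 Cartan matrix is
[[2, -2], [-1, 2]].
The roots have two lengths (squared-length ratio 2:1); the short ones are alpha_{2}. The associated Dynkin diagram is a chain of 2 nodes with a double edge at one end; the terminal node there is the unique short simple root (B_2), so the type is B_2 (the algebra so(5)).

B2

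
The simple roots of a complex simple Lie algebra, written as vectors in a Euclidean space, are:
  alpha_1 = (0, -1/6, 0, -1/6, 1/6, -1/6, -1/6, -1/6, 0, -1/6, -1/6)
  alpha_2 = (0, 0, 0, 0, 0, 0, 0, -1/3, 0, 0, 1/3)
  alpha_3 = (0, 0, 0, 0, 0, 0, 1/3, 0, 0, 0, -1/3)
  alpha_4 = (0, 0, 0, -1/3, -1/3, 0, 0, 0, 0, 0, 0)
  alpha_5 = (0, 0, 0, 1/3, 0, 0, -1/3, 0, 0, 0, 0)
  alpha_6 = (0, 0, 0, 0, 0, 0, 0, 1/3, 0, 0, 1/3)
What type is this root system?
Compute the Cartan integers a_ij = 2(alpha_i, alpha_j)/(alpha_j, alpha_j); the resulting 6x6 Cartan matrix is
[[2, 0, 0, 0, 0, -1], [0, 2, -1, 0, 0, 0], [0, -1, 2, 0, -1, -1], [0, 0, 0, 2, -1, 0], [0, 0, -1, -1, 2, 0], [-1, 0, -1, 0, 0, 2]].
All simple roots have the same length, so the diagram is simply laced. The associated Dynkin diagram is a chain of 5 nodes with one extra node attached to the third node from one end (E_6), so the type is E_6.

E_6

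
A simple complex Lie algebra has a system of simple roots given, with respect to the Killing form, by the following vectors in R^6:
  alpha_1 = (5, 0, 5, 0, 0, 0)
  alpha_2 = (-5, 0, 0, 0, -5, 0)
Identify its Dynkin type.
A_2 (sl(3))

Compute the Cartan integers a_ij = 2(alpha_i, alpha_j)/(alpha_j, alpha_j); the resulting 2x2 Cartan matrix is
[[2, -1], [-1, 2]].
All simple roots have the same length, so the diagram is simply laced. The associated Dynkin diagram is a chain of 2 nodes with single edges (A_2), so the type is A_2 (the algebra sl(3)).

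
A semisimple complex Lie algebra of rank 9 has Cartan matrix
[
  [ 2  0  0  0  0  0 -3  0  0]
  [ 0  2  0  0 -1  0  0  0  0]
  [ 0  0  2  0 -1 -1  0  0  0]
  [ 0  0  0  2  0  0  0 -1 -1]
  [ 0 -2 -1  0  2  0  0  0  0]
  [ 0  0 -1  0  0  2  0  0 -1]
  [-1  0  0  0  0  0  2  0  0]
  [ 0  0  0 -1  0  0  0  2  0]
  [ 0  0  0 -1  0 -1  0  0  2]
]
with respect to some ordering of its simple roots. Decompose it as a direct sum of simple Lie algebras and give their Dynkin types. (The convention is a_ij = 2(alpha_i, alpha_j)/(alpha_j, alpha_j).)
B_7 + G_2

The diagram associated to this matrix has two connected components: the simple roots {alpha_2, alpha_3, alpha_4, alpha_5, alpha_6, alpha_8, alpha_9} form a chain of 7 nodes with a double edge at one end; the terminal node there is the unique short simple root (B_7), and {alpha_1, alpha_7} form two nodes joined by a triple edge (G_2). A semisimple Lie algebra decomposes uniquely as the direct sum of simple ideals, one per connected component of its Dynkin diagram, so g ≅ B_7 ⊕ G_2 (dimension 105 + 14 = 119).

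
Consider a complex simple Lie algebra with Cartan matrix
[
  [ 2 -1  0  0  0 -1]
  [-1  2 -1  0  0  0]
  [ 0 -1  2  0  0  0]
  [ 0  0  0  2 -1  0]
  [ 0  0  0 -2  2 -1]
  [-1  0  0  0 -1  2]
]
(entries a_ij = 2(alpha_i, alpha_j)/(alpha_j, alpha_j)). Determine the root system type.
B6

The matrix has rank 6 with 2's on the diagonal. Reading the off-diagonal entries as Dynkin edges (a single edge where a_ij = a_ji = -1; a double or triple edge where a_ij * a_ji = 2 or 3), the diagram is a chain of 6 nodes with a double edge at one end; the terminal node there is the unique short simple root (B_6). One simple-root ordering that puts it in standard form is (alpha_3, alpha_2, alpha_1, alpha_6, alpha_5, alpha_4). So the algebra is type B_6, i.e. so(13).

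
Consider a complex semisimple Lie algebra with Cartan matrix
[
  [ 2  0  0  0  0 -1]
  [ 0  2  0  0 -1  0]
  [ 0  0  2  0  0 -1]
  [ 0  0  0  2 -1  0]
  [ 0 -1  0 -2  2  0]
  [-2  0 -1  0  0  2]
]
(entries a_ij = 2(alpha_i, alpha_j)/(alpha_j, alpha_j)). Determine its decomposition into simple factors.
The diagram associated to this matrix has two connected components: the simple roots {alpha_2, alpha_4, alpha_5} form a chain of 3 nodes with a double edge at one end; the terminal node there is the unique short simple root (B_3), and {alpha_1, alpha_3, alpha_6} form a chain of 3 nodes with a double edge at one end; the terminal node there is the unique short simple root (B_3). A semisimple Lie algebra decomposes uniquely as the direct sum of simple ideals, one per connected component of its Dynkin diagram, so g ≅ B_3 ⊕ B_3 (dimension 21 + 21 = 42).

B_3 ⊕ B_3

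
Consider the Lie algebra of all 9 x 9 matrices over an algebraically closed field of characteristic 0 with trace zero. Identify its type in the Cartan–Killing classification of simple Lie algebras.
This is sl(9), which has dimension 9^2 - 1 = 80 and rank 9 - 1 = 8 (a Cartan subalgebra is the diagonal traceless matrices). In the classification of classical Lie algebras, the special linear algebra sl(n+1) has type A_n; here n = 8, so the Dynkin diagram is a chain of 8 nodes with single edges (A_8). Hence the type is A_8.

A_8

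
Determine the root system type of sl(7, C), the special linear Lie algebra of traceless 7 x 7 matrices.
This is sl(7), which has dimension 7^2 - 1 = 48 and rank 7 - 1 = 6 (a Cartan subalgebra is the diagonal traceless matrices). In the classification of classical Lie algebras, the special linear algebra sl(n+1) has type A_n; here n = 6, so the Dynkin diagram is a chain of 6 nodes with single edges (A_6). Hence the type is A_6.

A_6 (sl(7))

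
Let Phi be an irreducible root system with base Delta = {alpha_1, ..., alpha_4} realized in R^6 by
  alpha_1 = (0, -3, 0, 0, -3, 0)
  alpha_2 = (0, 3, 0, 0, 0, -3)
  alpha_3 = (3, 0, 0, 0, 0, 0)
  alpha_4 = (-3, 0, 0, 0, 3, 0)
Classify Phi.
type B_4

Compute the Cartan integers a_ij = 2(alpha_i, alpha_j)/(alpha_j, alpha_j); the resulting 4x4 Cartan matrix is
[[2, -1, 0, -1], [-1, 2, 0, 0], [0, 0, 2, -1], [-1, 0, -2, 2]].
The roots have two lengths (squared-length ratio 2:1); the short ones are alpha_{3}. The associated Dynkin diagram is a chain of 4 nodes with a double edge at one end; the terminal node there is the unique short simple root (B_4), so the type is B_4 (the algebra so(9)).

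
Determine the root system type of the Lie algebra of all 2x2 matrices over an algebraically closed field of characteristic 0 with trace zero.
A_1 (sl(2))

This is sl(2), which has dimension 2^2 - 1 = 3 and rank 2 - 1 = 1 (a Cartan subalgebra is the diagonal traceless matrices). In the classification of classical Lie algebras, the special linear algebra sl(n+1) has type A_n; here n = 1, so the Dynkin diagram is a chain of 1 nodes with single edges (A_1). Hence the type is A_1.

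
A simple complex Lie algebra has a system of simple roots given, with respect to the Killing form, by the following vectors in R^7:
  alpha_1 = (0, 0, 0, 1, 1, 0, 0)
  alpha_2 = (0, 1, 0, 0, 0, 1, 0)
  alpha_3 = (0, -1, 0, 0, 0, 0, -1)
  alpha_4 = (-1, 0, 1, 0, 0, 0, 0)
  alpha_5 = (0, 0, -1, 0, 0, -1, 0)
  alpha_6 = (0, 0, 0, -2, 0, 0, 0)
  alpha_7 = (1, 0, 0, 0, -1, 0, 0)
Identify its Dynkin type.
Compute the Cartan integers a_ij = 2(alpha_i, alpha_j)/(alpha_j, alpha_j); the resulting 7x7 Cartan matrix is
[[2, 0, 0, 0, 0, -1, -1], [0, 2, -1, 0, -1, 0, 0], [0, -1, 2, 0, 0, 0, 0], [0, 0, 0, 2, -1, 0, -1], [0, -1, 0, -1, 2, 0, 0], [-2, 0, 0, 0, 0, 2, 0], [-1, 0, 0, -1, 0, 0, 2]].
The roots have two lengths (squared-length ratio 2:1); the short ones are alpha_{1,2,3,4,5,7}. The associated Dynkin diagram is a chain of 7 nodes with a double edge at one end; the terminal node there is the unique long simple root (C_7), so the type is C_7 (the algebra sp(14)).

type C_7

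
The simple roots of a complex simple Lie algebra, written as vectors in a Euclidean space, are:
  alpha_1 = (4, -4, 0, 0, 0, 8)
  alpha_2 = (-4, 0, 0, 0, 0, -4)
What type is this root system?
G_2

Compute the Cartan integers a_ij = 2(alpha_i, alpha_j)/(alpha_j, alpha_j); the resulting 2x2 Cartan matrix is
[[2, -3], [-1, 2]].
The roots have two lengths (squared-length ratio 3:1); the short ones are alpha_{2}. The associated Dynkin diagram is two nodes joined by a triple edge (G_2), so the type is G_2.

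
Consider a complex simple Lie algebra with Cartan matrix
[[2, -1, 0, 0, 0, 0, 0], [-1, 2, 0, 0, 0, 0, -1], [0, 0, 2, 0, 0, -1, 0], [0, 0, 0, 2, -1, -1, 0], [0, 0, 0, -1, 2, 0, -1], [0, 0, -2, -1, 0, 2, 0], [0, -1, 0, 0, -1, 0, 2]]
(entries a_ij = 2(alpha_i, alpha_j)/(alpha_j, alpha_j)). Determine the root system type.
B_7

The matrix has rank 7 with 2's on the diagonal. Reading the off-diagonal entries as Dynkin edges (a single edge where a_ij = a_ji = -1; a double or triple edge where a_ij * a_ji = 2 or 3), the diagram is a chain of 7 nodes with a double edge at one end; the terminal node there is the unique short simple root (B_7). One simple-root ordering that puts it in standard form is (alpha_1, alpha_2, alpha_7, alpha_5, alpha_4, alpha_6, alpha_3). So the algebra is type B_7, i.e. so(15).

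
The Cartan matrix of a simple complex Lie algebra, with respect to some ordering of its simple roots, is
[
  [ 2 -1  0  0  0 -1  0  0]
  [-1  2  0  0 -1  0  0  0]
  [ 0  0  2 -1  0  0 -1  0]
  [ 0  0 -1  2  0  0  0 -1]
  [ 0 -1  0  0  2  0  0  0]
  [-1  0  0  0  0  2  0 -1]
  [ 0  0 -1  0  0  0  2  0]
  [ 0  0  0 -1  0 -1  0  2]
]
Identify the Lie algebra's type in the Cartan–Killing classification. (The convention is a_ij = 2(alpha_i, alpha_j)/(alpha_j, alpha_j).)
A8

The matrix has rank 8 with 2's on the diagonal. Reading the off-diagonal entries as Dynkin edges (a single edge where a_ij = a_ji = -1; a double or triple edge where a_ij * a_ji = 2 or 3), the diagram is a chain of 8 nodes with single edges (A_8). One simple-root ordering that puts it in standard form is (alpha_5, alpha_2, alpha_1, alpha_6, alpha_8, alpha_4, alpha_3, alpha_7). So the algebra is type A_8, i.e. sl(9).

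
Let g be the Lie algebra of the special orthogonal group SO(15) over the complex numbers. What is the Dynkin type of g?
This is so(15) with 15 odd, which has dimension 15(15-1)/2 = 105 and rank (15-1)/2 = 7. In the classification of classical Lie algebras, the orthogonal algebra so(2n+1) in an odd number of variables has type B_n; here n = 7, so the Dynkin diagram is a chain of 7 nodes with a double edge at one end; the terminal node there is the unique short simple root (B_7). Hence the type is B_7.

B_7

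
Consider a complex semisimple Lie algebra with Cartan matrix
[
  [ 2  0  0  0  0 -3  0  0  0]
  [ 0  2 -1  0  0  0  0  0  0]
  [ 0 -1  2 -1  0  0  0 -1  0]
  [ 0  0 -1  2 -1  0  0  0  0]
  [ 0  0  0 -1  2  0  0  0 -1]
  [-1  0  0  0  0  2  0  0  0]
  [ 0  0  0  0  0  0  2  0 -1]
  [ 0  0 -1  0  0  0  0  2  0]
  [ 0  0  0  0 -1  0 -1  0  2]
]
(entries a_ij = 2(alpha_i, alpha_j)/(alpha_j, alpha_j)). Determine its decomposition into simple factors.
type D_7 ⊕ type G_2

The diagram associated to this matrix has two connected components: the simple roots {alpha_2, alpha_3, alpha_4, alpha_5, alpha_7, alpha_8, alpha_9} form a chain of 5 nodes with a fork of two nodes at one end (D_7), and {alpha_1, alpha_6} form two nodes joined by a triple edge (G_2). A semisimple Lie algebra decomposes uniquely as the direct sum of simple ideals, one per connected component of its Dynkin diagram, so g ≅ D_7 ⊕ G_2 (dimension 91 + 14 = 105).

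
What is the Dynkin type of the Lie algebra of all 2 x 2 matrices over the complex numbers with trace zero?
This is sl(2), which has dimension 2^2 - 1 = 3 and rank 2 - 1 = 1 (a Cartan subalgebra is the diagonal traceless matrices). In the classification of classical Lie algebras, the special linear algebra sl(n+1) has type A_n; here n = 1, so the Dynkin diagram is a chain of 1 nodes with single edges (A_1). Hence the type is A_1.

A_1 (sl(2))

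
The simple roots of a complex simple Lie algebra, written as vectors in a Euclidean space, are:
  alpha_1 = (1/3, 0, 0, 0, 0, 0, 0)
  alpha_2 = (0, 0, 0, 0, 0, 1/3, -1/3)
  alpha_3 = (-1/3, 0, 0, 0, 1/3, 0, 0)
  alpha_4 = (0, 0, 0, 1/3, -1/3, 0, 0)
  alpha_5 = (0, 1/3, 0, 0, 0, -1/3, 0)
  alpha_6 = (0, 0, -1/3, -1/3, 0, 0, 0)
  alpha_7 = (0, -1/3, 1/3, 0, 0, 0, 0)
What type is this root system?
type B_7

Compute the Cartan integers a_ij = 2(alpha_i, alpha_j)/(alpha_j, alpha_j); the resulting 7x7 Cartan matrix is
[[2, 0, -1, 0, 0, 0, 0], [0, 2, 0, 0, -1, 0, 0], [-2, 0, 2, -1, 0, 0, 0], [0, 0, -1, 2, 0, -1, 0], [0, -1, 0, 0, 2, 0, -1], [0, 0, 0, -1, 0, 2, -1], [0, 0, 0, 0, -1, -1, 2]].
The roots have two lengths (squared-length ratio 2:1); the short ones are alpha_{1}. The associated Dynkin diagram is a chain of 7 nodes with a double edge at one end; the terminal node there is the unique short simple root (B_7), so the type is B_7 (the algebra so(15)).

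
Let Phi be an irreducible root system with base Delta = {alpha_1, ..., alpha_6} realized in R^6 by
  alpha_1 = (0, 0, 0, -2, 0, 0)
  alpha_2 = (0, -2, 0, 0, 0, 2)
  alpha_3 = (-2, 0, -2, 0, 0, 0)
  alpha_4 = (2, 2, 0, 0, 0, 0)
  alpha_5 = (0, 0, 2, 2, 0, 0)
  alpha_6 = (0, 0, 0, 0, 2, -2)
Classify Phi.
B_6 (so(13))

Compute the Cartan integers a_ij = 2(alpha_i, alpha_j)/(alpha_j, alpha_j); the resulting 6x6 Cartan matrix is
[[2, 0, 0, 0, -1, 0], [0, 2, 0, -1, 0, -1], [0, 0, 2, -1, -1, 0], [0, -1, -1, 2, 0, 0], [-2, 0, -1, 0, 2, 0], [0, -1, 0, 0, 0, 2]].
The roots have two lengths (squared-length ratio 2:1); the short ones are alpha_{1}. The associated Dynkin diagram is a chain of 6 nodes with a double edge at one end; the terminal node there is the unique short simple root (B_6), so the type is B_6 (the algebra so(13)).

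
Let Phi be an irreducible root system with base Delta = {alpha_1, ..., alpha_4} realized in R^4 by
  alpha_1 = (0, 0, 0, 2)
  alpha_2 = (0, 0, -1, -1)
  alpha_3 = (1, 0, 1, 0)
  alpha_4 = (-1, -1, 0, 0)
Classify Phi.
C4

Compute the Cartan integers a_ij = 2(alpha_i, alpha_j)/(alpha_j, alpha_j); the resulting 4x4 Cartan matrix is
[[2, -2, 0, 0], [-1, 2, -1, 0], [0, -1, 2, -1], [0, 0, -1, 2]].
The roots have two lengths (squared-length ratio 2:1); the short ones are alpha_{2,3,4}. The associated Dynkin diagram is a chain of 4 nodes with a double edge at one end; the terminal node there is the unique long simple root (C_4), so the type is C_4 (the algebra sp(8)).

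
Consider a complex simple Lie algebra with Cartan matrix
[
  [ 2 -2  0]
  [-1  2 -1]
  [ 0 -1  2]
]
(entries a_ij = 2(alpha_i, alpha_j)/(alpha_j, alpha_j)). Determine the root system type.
C3

The matrix has rank 3 with 2's on the diagonal. Reading the off-diagonal entries as Dynkin edges (a single edge where a_ij = a_ji = -1; a double or triple edge where a_ij * a_ji = 2 or 3), the diagram is a chain of 3 nodes with a double edge at one end; the terminal node there is the unique long simple root (C_3). One simple-root ordering that puts it in standard form is (alpha_3, alpha_2, alpha_1). So the algebra is type C_3, i.e. sp(6).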